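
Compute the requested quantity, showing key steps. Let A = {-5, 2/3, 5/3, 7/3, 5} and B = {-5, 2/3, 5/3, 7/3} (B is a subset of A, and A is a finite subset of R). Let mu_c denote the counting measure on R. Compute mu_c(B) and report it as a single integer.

Counting measure assigns mu_c(E) = |E| (number of elements) when E is finite.
B has 4 element(s), so mu_c(B) = 4.

4


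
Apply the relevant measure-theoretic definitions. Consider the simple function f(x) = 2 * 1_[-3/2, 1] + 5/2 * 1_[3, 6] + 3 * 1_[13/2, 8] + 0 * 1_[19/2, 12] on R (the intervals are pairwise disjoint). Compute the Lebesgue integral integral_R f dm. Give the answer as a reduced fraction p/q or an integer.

For a simple function f = sum_i c_i * 1_{A_i} with disjoint A_i,
  integral f dm = sum_i c_i * m(A_i).
Lengths of the A_i:
  m(A_1) = 1 - (-3/2) = 5/2.
  m(A_2) = 6 - 3 = 3.
  m(A_3) = 8 - 13/2 = 3/2.
  m(A_4) = 12 - 19/2 = 5/2.
Contributions c_i * m(A_i):
  (2) * (5/2) = 5.
  (5/2) * (3) = 15/2.
  (3) * (3/2) = 9/2.
  (0) * (5/2) = 0.
Total: 5 + 15/2 + 9/2 + 0 = 17.

17


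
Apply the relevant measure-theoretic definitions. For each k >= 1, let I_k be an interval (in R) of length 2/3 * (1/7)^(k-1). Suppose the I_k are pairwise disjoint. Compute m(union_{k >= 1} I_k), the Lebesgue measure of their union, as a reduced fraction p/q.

By countable additivity of the Lebesgue measure on pairwise disjoint measurable sets,
  m(union_{k >= 1} I_k) = sum_{k >= 1} m(I_k) = sum_{k >= 1} a * r^(k-1),
  with a = 2/3 and r = 1/7.
Since 0 < r = 1/7 < 1, the geometric series converges:
  sum_{k >= 1} a * r^(k-1) = a / (1 - r).
  = 2/3 / (1 - 1/7)
  = 2/3 / (6/7)
  = 7/9.

7/9


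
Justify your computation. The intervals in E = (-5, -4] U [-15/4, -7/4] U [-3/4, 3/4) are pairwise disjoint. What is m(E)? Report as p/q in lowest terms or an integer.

For pairwise disjoint intervals, m(union_i I_i) = sum_i m(I_i),
and m is invariant under swapping open/closed endpoints (single points have measure 0).
So m(E) = sum_i (b_i - a_i).
  I_1 has length -4 - (-5) = 1.
  I_2 has length -7/4 - (-15/4) = 2.
  I_3 has length 3/4 - (-3/4) = 3/2.
Summing:
  m(E) = 1 + 2 + 3/2 = 9/2.

9/2


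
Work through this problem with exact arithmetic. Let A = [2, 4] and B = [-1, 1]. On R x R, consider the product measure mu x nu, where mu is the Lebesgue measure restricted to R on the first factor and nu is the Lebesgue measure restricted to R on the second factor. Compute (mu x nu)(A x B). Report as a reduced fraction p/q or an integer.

For a measurable rectangle A x B, the product measure satisfies
  (mu x nu)(A x B) = mu(A) * nu(B).
  mu(A) = 2.
  nu(B) = 2.
  (mu x nu)(A x B) = 2 * 2 = 4.

4


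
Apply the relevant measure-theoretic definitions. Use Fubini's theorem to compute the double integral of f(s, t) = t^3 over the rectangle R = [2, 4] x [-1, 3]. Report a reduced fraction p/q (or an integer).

f(s, t) is a tensor product of a function of s and a function of t, and both factors are bounded continuous (hence Lebesgue integrable) on the rectangle, so Fubini's theorem applies:
  integral_R f d(m x m) = (integral_a1^b1 1 ds) * (integral_a2^b2 t^3 dt).
Inner integral in s: integral_{2}^{4} 1 ds = (4^1 - 2^1)/1
  = 2.
Inner integral in t: integral_{-1}^{3} t^3 dt = (3^4 - (-1)^4)/4
  = 20.
Product: (2) * (20) = 40.

40


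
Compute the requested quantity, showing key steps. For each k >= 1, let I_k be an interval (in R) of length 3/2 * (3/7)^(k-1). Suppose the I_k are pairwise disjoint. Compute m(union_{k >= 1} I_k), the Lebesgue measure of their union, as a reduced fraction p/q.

By countable additivity of the Lebesgue measure on pairwise disjoint measurable sets,
  m(union_{k >= 1} I_k) = sum_{k >= 1} m(I_k) = sum_{k >= 1} a * r^(k-1),
  with a = 3/2 and r = 3/7.
Since 0 < r = 3/7 < 1, the geometric series converges:
  sum_{k >= 1} a * r^(k-1) = a / (1 - r).
  = 3/2 / (1 - 3/7)
  = 3/2 / (4/7)
  = 21/8.

21/8


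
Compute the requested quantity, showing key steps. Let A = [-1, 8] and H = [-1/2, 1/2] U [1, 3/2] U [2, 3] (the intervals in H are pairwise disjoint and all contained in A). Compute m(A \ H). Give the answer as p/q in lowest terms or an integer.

The ambient interval has length m(A) = 8 - (-1) = 9.
Since the holes are disjoint and sit inside A, by finite additivity
  m(H) = sum_i (b_i - a_i), and m(A \ H) = m(A) - m(H).
Computing the hole measures:
  m(H_1) = 1/2 - (-1/2) = 1.
  m(H_2) = 3/2 - 1 = 1/2.
  m(H_3) = 3 - 2 = 1.
Summed: m(H) = 1 + 1/2 + 1 = 5/2.
So m(A \ H) = 9 - 5/2 = 13/2.

13/2


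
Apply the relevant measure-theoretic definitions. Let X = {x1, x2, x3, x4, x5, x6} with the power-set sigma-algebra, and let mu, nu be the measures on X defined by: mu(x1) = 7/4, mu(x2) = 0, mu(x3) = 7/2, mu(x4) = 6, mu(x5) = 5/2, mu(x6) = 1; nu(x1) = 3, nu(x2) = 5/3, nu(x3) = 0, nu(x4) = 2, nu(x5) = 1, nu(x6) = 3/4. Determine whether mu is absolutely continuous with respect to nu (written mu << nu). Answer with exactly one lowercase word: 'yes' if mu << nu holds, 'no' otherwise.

mu << nu means: every nu-null measurable set is also mu-null; equivalently, for every atom x, if nu({x}) = 0 then mu({x}) = 0.
Checking each atom:
  x1: nu = 3 > 0 -> no constraint.
  x2: nu = 5/3 > 0 -> no constraint.
  x3: nu = 0, mu = 7/2 > 0 -> violates mu << nu.
  x4: nu = 2 > 0 -> no constraint.
  x5: nu = 1 > 0 -> no constraint.
  x6: nu = 3/4 > 0 -> no constraint.
The atom(s) x3 violate the condition (nu = 0 but mu > 0). Therefore mu is NOT absolutely continuous w.r.t. nu.

no


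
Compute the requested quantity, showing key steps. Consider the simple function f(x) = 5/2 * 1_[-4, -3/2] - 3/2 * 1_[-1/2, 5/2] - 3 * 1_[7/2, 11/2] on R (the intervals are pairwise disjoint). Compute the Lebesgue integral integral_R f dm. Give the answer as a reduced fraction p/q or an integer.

For a simple function f = sum_i c_i * 1_{A_i} with disjoint A_i,
  integral f dm = sum_i c_i * m(A_i).
Lengths of the A_i:
  m(A_1) = -3/2 - (-4) = 5/2.
  m(A_2) = 5/2 - (-1/2) = 3.
  m(A_3) = 11/2 - 7/2 = 2.
Contributions c_i * m(A_i):
  (5/2) * (5/2) = 25/4.
  (-3/2) * (3) = -9/2.
  (-3) * (2) = -6.
Total: 25/4 - 9/2 - 6 = -17/4.

-17/4


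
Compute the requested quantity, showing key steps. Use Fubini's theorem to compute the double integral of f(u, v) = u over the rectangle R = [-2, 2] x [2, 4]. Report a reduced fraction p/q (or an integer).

f(u, v) is a tensor product of a function of u and a function of v, and both factors are bounded continuous (hence Lebesgue integrable) on the rectangle, so Fubini's theorem applies:
  integral_R f d(m x m) = (integral_a1^b1 u du) * (integral_a2^b2 1 dv).
Inner integral in u: integral_{-2}^{2} u du = (2^2 - (-2)^2)/2
  = 0.
Inner integral in v: integral_{2}^{4} 1 dv = (4^1 - 2^1)/1
  = 2.
Product: (0) * (2) = 0.

0


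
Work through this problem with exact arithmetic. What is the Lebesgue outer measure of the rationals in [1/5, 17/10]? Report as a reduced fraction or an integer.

Q cap [1/5, 17/10] is countable; list its elements as q_1, q_2, ... . Fix eps > 0 and cover the k-th point by an interval of length eps * 2^(-k). The cover has total length eps * sum_{k>=1} 2^(-k) = eps, so by definition of outer measure m*(Q cap [1/5, 17/10]) <= eps. Since eps was arbitrary and m* >= 0, the outer measure is 0.

0


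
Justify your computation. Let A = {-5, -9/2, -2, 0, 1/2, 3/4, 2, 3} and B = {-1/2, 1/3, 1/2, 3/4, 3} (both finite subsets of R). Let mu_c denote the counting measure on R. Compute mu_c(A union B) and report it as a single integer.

Counting measure on a finite set equals cardinality. By inclusion-exclusion, |A union B| = |A| + |B| - |A cap B|.
|A| = 8, |B| = 5, |A cap B| = 3.
So mu_c(A union B) = 8 + 5 - 3 = 10.

10


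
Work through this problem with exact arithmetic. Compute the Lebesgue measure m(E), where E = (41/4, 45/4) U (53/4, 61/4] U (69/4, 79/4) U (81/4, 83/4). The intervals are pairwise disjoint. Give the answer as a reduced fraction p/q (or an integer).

For pairwise disjoint intervals, m(union_i I_i) = sum_i m(I_i),
and m is invariant under swapping open/closed endpoints (single points have measure 0).
So m(E) = sum_i (b_i - a_i).
  I_1 has length 45/4 - 41/4 = 1.
  I_2 has length 61/4 - 53/4 = 2.
  I_3 has length 79/4 - 69/4 = 5/2.
  I_4 has length 83/4 - 81/4 = 1/2.
Summing:
  m(E) = 1 + 2 + 5/2 + 1/2 = 6.

6


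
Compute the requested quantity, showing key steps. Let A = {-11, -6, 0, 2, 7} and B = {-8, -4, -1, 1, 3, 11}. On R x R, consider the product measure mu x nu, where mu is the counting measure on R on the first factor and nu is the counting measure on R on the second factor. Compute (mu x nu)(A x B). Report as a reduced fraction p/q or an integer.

For a measurable rectangle A x B, the product measure satisfies
  (mu x nu)(A x B) = mu(A) * nu(B).
  mu(A) = 5.
  nu(B) = 6.
  (mu x nu)(A x B) = 5 * 6 = 30.

30


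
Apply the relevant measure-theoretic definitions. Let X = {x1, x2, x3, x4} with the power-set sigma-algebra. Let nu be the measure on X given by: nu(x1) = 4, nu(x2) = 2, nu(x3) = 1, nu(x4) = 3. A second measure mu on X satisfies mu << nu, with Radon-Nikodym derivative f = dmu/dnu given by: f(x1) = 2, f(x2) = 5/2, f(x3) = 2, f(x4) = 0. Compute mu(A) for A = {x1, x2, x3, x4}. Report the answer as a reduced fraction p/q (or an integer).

By the defining property of the Radon-Nikodym derivative, for every measurable set A,
  mu(A) = integral_A f dnu.
Since nu is a discrete measure concentrated on the atoms of X, the integral over A reduces to the sum
  mu(A) = sum_{x in A} f(x) * nu({x}).
Computing each term:
  x1: f(x1) * nu(x1) = 2 * 4 = 8.
  x2: f(x2) * nu(x2) = 5/2 * 2 = 5.
  x3: f(x3) * nu(x3) = 2 * 1 = 2.
  x4: f(x4) * nu(x4) = 0 * 3 = 0.
Summing: mu(A) = 8 + 5 + 2 + 0 = 15.

15


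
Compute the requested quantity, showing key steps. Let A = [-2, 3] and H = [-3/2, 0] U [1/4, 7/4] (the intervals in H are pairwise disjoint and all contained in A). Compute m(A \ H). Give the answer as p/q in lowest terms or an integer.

The ambient interval has length m(A) = 3 - (-2) = 5.
Since the holes are disjoint and sit inside A, by finite additivity
  m(H) = sum_i (b_i - a_i), and m(A \ H) = m(A) - m(H).
Computing the hole measures:
  m(H_1) = 0 - (-3/2) = 3/2.
  m(H_2) = 7/4 - 1/4 = 3/2.
Summed: m(H) = 3/2 + 3/2 = 3.
So m(A \ H) = 5 - 3 = 2.

2


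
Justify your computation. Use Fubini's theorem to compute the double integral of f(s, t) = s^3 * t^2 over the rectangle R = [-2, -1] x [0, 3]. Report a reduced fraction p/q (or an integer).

f(s, t) is a tensor product of a function of s and a function of t, and both factors are bounded continuous (hence Lebesgue integrable) on the rectangle, so Fubini's theorem applies:
  integral_R f d(m x m) = (integral_a1^b1 s^3 ds) * (integral_a2^b2 t^2 dt).
Inner integral in s: integral_{-2}^{-1} s^3 ds = ((-1)^4 - (-2)^4)/4
  = -15/4.
Inner integral in t: integral_{0}^{3} t^2 dt = (3^3 - 0^3)/3
  = 9.
Product: (-15/4) * (9) = -135/4.

-135/4


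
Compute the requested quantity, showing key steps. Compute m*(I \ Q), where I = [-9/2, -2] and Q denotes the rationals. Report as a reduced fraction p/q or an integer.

The interval I = [-9/2, -2] has m(I) = -2 - (-9/2) = 5/2 (endpoints are measure-zero, so open/closed/half-open agree). Write I = (I cap Q) u (I \ Q). The rationals in I are countable, so m*(I cap Q) = 0 (cover each rational by intervals whose total length is arbitrarily small). By countable subadditivity m*(I) <= m*(I cap Q) + m*(I \ Q), hence m*(I \ Q) >= m(I) = 5/2. The reverse inequality m*(I \ Q) <= m*(I) = 5/2 is trivial since (I \ Q) is a subset of I. Therefore m*(I \ Q) = 5/2.

5/2


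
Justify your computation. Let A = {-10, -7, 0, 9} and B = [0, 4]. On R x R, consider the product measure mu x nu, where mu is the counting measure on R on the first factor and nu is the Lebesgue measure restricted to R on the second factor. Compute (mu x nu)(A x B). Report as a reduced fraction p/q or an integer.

For a measurable rectangle A x B, the product measure satisfies
  (mu x nu)(A x B) = mu(A) * nu(B).
  mu(A) = 4.
  nu(B) = 4.
  (mu x nu)(A x B) = 4 * 4 = 16.

16


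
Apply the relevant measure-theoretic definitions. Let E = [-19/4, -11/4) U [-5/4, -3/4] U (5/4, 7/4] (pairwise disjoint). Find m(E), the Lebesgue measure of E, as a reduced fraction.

For pairwise disjoint intervals, m(union_i I_i) = sum_i m(I_i),
and m is invariant under swapping open/closed endpoints (single points have measure 0).
So m(E) = sum_i (b_i - a_i).
  I_1 has length -11/4 - (-19/4) = 2.
  I_2 has length -3/4 - (-5/4) = 1/2.
  I_3 has length 7/4 - 5/4 = 1/2.
Summing:
  m(E) = 2 + 1/2 + 1/2 = 3.

3


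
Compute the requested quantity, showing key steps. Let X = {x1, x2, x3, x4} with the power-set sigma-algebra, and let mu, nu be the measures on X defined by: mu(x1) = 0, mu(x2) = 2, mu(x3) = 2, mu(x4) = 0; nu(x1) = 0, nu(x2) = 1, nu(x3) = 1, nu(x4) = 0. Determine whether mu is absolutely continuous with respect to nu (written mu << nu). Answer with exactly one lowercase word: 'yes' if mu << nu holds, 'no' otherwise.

mu << nu means: every nu-null measurable set is also mu-null; equivalently, for every atom x, if nu({x}) = 0 then mu({x}) = 0.
Checking each atom:
  x1: nu = 0, mu = 0 -> consistent with mu << nu.
  x2: nu = 1 > 0 -> no constraint.
  x3: nu = 1 > 0 -> no constraint.
  x4: nu = 0, mu = 0 -> consistent with mu << nu.
No atom violates the condition. Therefore mu << nu.

yes


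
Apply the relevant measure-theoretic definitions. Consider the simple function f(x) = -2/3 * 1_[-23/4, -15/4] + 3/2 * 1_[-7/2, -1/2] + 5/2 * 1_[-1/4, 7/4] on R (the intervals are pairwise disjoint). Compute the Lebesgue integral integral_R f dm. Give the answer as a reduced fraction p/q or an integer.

For a simple function f = sum_i c_i * 1_{A_i} with disjoint A_i,
  integral f dm = sum_i c_i * m(A_i).
Lengths of the A_i:
  m(A_1) = -15/4 - (-23/4) = 2.
  m(A_2) = -1/2 - (-7/2) = 3.
  m(A_3) = 7/4 - (-1/4) = 2.
Contributions c_i * m(A_i):
  (-2/3) * (2) = -4/3.
  (3/2) * (3) = 9/2.
  (5/2) * (2) = 5.
Total: -4/3 + 9/2 + 5 = 49/6.

49/6


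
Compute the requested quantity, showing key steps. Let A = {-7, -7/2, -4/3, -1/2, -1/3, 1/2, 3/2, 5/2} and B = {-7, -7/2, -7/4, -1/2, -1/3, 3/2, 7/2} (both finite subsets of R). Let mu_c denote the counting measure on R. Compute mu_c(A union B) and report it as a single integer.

Counting measure on a finite set equals cardinality. By inclusion-exclusion, |A union B| = |A| + |B| - |A cap B|.
|A| = 8, |B| = 7, |A cap B| = 5.
So mu_c(A union B) = 8 + 7 - 5 = 10.

10


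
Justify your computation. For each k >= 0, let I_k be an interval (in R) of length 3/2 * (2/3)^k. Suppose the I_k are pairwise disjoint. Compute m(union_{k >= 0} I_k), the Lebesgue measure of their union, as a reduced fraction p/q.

By countable additivity of the Lebesgue measure on pairwise disjoint measurable sets,
  m(union_{k >= 0} I_k) = sum_{k >= 0} m(I_k) = sum_{k >= 0} a * r^k,
  with a = 3/2 and r = 2/3.
Since 0 < r = 2/3 < 1, the geometric series converges:
  sum_{k >= 0} a * r^k = a / (1 - r).
  = 3/2 / (1 - 2/3)
  = 3/2 / (1/3)
  = 9/2.

9/2


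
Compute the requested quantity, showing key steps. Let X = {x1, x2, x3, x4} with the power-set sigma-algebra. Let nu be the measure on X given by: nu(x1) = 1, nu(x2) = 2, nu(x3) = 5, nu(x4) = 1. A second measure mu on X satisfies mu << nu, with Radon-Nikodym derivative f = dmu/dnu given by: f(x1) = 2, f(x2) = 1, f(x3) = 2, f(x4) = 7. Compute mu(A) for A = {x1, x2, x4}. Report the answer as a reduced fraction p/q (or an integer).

By the defining property of the Radon-Nikodym derivative, for every measurable set A,
  mu(A) = integral_A f dnu.
Since nu is a discrete measure concentrated on the atoms of X, the integral over A reduces to the sum
  mu(A) = sum_{x in A} f(x) * nu({x}).
Computing each term:
  x1: f(x1) * nu(x1) = 2 * 1 = 2.
  x2: f(x2) * nu(x2) = 1 * 2 = 2.
  x4: f(x4) * nu(x4) = 7 * 1 = 7.
Summing: mu(A) = 2 + 2 + 7 = 11.

11


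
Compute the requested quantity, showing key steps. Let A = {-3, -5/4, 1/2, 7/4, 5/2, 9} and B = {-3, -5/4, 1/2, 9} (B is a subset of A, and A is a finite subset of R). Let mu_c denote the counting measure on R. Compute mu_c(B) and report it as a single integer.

Counting measure assigns mu_c(E) = |E| (number of elements) when E is finite.
B has 4 element(s), so mu_c(B) = 4.

4


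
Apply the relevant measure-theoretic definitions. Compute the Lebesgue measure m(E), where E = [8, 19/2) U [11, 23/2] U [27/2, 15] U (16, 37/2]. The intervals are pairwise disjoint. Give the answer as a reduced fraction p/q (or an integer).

For pairwise disjoint intervals, m(union_i I_i) = sum_i m(I_i),
and m is invariant under swapping open/closed endpoints (single points have measure 0).
So m(E) = sum_i (b_i - a_i).
  I_1 has length 19/2 - 8 = 3/2.
  I_2 has length 23/2 - 11 = 1/2.
  I_3 has length 15 - 27/2 = 3/2.
  I_4 has length 37/2 - 16 = 5/2.
Summing:
  m(E) = 3/2 + 1/2 + 3/2 + 5/2 = 6.

6


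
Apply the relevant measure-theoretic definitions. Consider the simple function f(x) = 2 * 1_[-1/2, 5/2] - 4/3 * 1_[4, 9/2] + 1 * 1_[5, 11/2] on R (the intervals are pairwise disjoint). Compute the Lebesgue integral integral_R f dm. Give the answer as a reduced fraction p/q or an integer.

For a simple function f = sum_i c_i * 1_{A_i} with disjoint A_i,
  integral f dm = sum_i c_i * m(A_i).
Lengths of the A_i:
  m(A_1) = 5/2 - (-1/2) = 3.
  m(A_2) = 9/2 - 4 = 1/2.
  m(A_3) = 11/2 - 5 = 1/2.
Contributions c_i * m(A_i):
  (2) * (3) = 6.
  (-4/3) * (1/2) = -2/3.
  (1) * (1/2) = 1/2.
Total: 6 - 2/3 + 1/2 = 35/6.

35/6


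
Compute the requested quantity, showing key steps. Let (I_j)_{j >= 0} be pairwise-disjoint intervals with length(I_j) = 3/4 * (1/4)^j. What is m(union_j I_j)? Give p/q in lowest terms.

By countable additivity of the Lebesgue measure on pairwise disjoint measurable sets,
  m(union_{j >= 0} I_j) = sum_{j >= 0} m(I_j) = sum_{j >= 0} a * r^j,
  with a = 3/4 and r = 1/4.
Since 0 < r = 1/4 < 1, the geometric series converges:
  sum_{j >= 0} a * r^j = a / (1 - r).
  = 3/4 / (1 - 1/4)
  = 3/4 / (3/4)
  = 1.

1


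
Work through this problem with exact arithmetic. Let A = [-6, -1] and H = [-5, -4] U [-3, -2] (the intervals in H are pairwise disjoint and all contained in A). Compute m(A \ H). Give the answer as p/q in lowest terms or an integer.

The ambient interval has length m(A) = -1 - (-6) = 5.
Since the holes are disjoint and sit inside A, by finite additivity
  m(H) = sum_i (b_i - a_i), and m(A \ H) = m(A) - m(H).
Computing the hole measures:
  m(H_1) = -4 - (-5) = 1.
  m(H_2) = -2 - (-3) = 1.
Summed: m(H) = 1 + 1 = 2.
So m(A \ H) = 5 - 2 = 3.

3


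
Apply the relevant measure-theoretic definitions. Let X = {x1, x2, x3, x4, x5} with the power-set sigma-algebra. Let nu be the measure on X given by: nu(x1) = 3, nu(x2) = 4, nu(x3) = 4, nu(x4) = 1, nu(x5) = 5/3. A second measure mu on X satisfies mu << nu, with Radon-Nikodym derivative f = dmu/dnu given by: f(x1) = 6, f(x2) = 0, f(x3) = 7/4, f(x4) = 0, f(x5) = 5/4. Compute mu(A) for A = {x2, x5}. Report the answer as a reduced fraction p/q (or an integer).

By the defining property of the Radon-Nikodym derivative, for every measurable set A,
  mu(A) = integral_A f dnu.
Since nu is a discrete measure concentrated on the atoms of X, the integral over A reduces to the sum
  mu(A) = sum_{x in A} f(x) * nu({x}).
Computing each term:
  x2: f(x2) * nu(x2) = 0 * 4 = 0.
  x5: f(x5) * nu(x5) = 5/4 * 5/3 = 25/12.
Summing: mu(A) = 0 + 25/12 = 25/12.

25/12


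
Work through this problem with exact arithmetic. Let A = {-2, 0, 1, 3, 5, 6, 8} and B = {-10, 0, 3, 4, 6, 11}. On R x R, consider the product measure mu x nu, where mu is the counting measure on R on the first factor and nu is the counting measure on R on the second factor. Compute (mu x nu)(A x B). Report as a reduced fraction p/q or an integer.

For a measurable rectangle A x B, the product measure satisfies
  (mu x nu)(A x B) = mu(A) * nu(B).
  mu(A) = 7.
  nu(B) = 6.
  (mu x nu)(A x B) = 7 * 6 = 42.

42


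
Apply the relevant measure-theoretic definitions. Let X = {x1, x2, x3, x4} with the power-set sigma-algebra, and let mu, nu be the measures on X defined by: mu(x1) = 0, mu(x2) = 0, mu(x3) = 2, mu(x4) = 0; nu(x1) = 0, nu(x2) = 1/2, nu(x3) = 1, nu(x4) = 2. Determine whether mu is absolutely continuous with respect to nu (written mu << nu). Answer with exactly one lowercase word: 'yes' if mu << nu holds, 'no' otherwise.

mu << nu means: every nu-null measurable set is also mu-null; equivalently, for every atom x, if nu({x}) = 0 then mu({x}) = 0.
Checking each atom:
  x1: nu = 0, mu = 0 -> consistent with mu << nu.
  x2: nu = 1/2 > 0 -> no constraint.
  x3: nu = 1 > 0 -> no constraint.
  x4: nu = 2 > 0 -> no constraint.
No atom violates the condition. Therefore mu << nu.

yes


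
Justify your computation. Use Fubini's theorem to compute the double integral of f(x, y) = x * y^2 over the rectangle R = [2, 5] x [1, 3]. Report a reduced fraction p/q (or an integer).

f(x, y) is a tensor product of a function of x and a function of y, and both factors are bounded continuous (hence Lebesgue integrable) on the rectangle, so Fubini's theorem applies:
  integral_R f d(m x m) = (integral_a1^b1 x dx) * (integral_a2^b2 y^2 dy).
Inner integral in x: integral_{2}^{5} x dx = (5^2 - 2^2)/2
  = 21/2.
Inner integral in y: integral_{1}^{3} y^2 dy = (3^3 - 1^3)/3
  = 26/3.
Product: (21/2) * (26/3) = 91.

91


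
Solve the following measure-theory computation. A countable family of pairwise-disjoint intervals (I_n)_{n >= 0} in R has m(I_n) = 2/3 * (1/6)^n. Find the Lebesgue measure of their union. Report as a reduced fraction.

By countable additivity of the Lebesgue measure on pairwise disjoint measurable sets,
  m(union_{n >= 0} I_n) = sum_{n >= 0} m(I_n) = sum_{n >= 0} a * r^n,
  with a = 2/3 and r = 1/6.
Since 0 < r = 1/6 < 1, the geometric series converges:
  sum_{n >= 0} a * r^n = a / (1 - r).
  = 2/3 / (1 - 1/6)
  = 2/3 / (5/6)
  = 4/5.

4/5


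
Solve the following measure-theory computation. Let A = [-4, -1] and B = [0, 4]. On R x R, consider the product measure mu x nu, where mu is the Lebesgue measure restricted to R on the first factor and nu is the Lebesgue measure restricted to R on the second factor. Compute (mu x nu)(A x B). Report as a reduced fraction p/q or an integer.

For a measurable rectangle A x B, the product measure satisfies
  (mu x nu)(A x B) = mu(A) * nu(B).
  mu(A) = 3.
  nu(B) = 4.
  (mu x nu)(A x B) = 3 * 4 = 12.

12


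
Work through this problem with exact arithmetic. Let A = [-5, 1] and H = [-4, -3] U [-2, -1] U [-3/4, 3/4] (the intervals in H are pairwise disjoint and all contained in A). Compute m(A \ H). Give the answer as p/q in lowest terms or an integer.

The ambient interval has length m(A) = 1 - (-5) = 6.
Since the holes are disjoint and sit inside A, by finite additivity
  m(H) = sum_i (b_i - a_i), and m(A \ H) = m(A) - m(H).
Computing the hole measures:
  m(H_1) = -3 - (-4) = 1.
  m(H_2) = -1 - (-2) = 1.
  m(H_3) = 3/4 - (-3/4) = 3/2.
Summed: m(H) = 1 + 1 + 3/2 = 7/2.
So m(A \ H) = 6 - 7/2 = 5/2.

5/2


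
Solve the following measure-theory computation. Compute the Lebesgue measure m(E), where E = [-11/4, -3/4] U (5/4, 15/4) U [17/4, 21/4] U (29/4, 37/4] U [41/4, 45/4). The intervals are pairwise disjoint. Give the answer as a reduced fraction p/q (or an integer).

For pairwise disjoint intervals, m(union_i I_i) = sum_i m(I_i),
and m is invariant under swapping open/closed endpoints (single points have measure 0).
So m(E) = sum_i (b_i - a_i).
  I_1 has length -3/4 - (-11/4) = 2.
  I_2 has length 15/4 - 5/4 = 5/2.
  I_3 has length 21/4 - 17/4 = 1.
  I_4 has length 37/4 - 29/4 = 2.
  I_5 has length 45/4 - 41/4 = 1.
Summing:
  m(E) = 2 + 5/2 + 1 + 2 + 1 = 17/2.

17/2


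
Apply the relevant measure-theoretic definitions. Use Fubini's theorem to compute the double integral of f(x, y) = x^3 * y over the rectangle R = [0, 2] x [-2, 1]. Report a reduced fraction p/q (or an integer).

f(x, y) is a tensor product of a function of x and a function of y, and both factors are bounded continuous (hence Lebesgue integrable) on the rectangle, so Fubini's theorem applies:
  integral_R f d(m x m) = (integral_a1^b1 x^3 dx) * (integral_a2^b2 y dy).
Inner integral in x: integral_{0}^{2} x^3 dx = (2^4 - 0^4)/4
  = 4.
Inner integral in y: integral_{-2}^{1} y dy = (1^2 - (-2)^2)/2
  = -3/2.
Product: (4) * (-3/2) = -6.

-6


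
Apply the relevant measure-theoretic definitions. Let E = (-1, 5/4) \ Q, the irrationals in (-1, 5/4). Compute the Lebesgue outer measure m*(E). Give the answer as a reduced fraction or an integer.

The interval I = (-1, 5/4) has m(I) = 5/4 - (-1) = 9/4 (endpoints are measure-zero, so open/closed/half-open agree). Write I = (I cap Q) u (I \ Q). The rationals in I are countable, so m*(I cap Q) = 0 (cover each rational by intervals whose total length is arbitrarily small). By countable subadditivity m*(I) <= m*(I cap Q) + m*(I \ Q), hence m*(I \ Q) >= m(I) = 9/4. The reverse inequality m*(I \ Q) <= m*(I) = 9/4 is trivial since (I \ Q) is a subset of I. Therefore m*(I \ Q) = 9/4.

9/4


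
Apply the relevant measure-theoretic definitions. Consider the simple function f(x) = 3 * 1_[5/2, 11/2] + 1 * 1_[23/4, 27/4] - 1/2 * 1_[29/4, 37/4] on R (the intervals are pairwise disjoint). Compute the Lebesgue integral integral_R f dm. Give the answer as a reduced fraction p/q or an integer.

For a simple function f = sum_i c_i * 1_{A_i} with disjoint A_i,
  integral f dm = sum_i c_i * m(A_i).
Lengths of the A_i:
  m(A_1) = 11/2 - 5/2 = 3.
  m(A_2) = 27/4 - 23/4 = 1.
  m(A_3) = 37/4 - 29/4 = 2.
Contributions c_i * m(A_i):
  (3) * (3) = 9.
  (1) * (1) = 1.
  (-1/2) * (2) = -1.
Total: 9 + 1 - 1 = 9.

9


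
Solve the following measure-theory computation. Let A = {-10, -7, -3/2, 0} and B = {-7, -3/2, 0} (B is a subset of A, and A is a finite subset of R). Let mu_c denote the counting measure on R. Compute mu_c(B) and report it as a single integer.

Counting measure assigns mu_c(E) = |E| (number of elements) when E is finite.
B has 3 element(s), so mu_c(B) = 3.

3


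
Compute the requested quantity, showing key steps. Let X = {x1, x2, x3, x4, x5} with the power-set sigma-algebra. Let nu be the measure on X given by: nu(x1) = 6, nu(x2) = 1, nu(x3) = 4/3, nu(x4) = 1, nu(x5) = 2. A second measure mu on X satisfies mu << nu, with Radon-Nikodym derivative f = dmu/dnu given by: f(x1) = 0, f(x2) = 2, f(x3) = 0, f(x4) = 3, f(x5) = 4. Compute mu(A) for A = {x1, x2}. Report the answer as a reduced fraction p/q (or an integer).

By the defining property of the Radon-Nikodym derivative, for every measurable set A,
  mu(A) = integral_A f dnu.
Since nu is a discrete measure concentrated on the atoms of X, the integral over A reduces to the sum
  mu(A) = sum_{x in A} f(x) * nu({x}).
Computing each term:
  x1: f(x1) * nu(x1) = 0 * 6 = 0.
  x2: f(x2) * nu(x2) = 2 * 1 = 2.
Summing: mu(A) = 0 + 2 = 2.

2


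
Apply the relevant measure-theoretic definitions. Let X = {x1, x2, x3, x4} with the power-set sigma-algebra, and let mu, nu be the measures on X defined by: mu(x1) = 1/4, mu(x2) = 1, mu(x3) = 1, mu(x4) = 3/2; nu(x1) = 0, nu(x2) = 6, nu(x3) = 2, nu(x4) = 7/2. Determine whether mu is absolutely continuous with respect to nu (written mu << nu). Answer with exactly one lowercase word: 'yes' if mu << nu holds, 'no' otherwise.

mu << nu means: every nu-null measurable set is also mu-null; equivalently, for every atom x, if nu({x}) = 0 then mu({x}) = 0.
Checking each atom:
  x1: nu = 0, mu = 1/4 > 0 -> violates mu << nu.
  x2: nu = 6 > 0 -> no constraint.
  x3: nu = 2 > 0 -> no constraint.
  x4: nu = 7/2 > 0 -> no constraint.
The atom(s) x1 violate the condition (nu = 0 but mu > 0). Therefore mu is NOT absolutely continuous w.r.t. nu.

no


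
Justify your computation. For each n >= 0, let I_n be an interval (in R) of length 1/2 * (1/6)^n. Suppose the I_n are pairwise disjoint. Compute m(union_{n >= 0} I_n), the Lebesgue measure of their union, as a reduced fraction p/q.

By countable additivity of the Lebesgue measure on pairwise disjoint measurable sets,
  m(union_{n >= 0} I_n) = sum_{n >= 0} m(I_n) = sum_{n >= 0} a * r^n,
  with a = 1/2 and r = 1/6.
Since 0 < r = 1/6 < 1, the geometric series converges:
  sum_{n >= 0} a * r^n = a / (1 - r).
  = 1/2 / (1 - 1/6)
  = 1/2 / (5/6)
  = 3/5.

3/5


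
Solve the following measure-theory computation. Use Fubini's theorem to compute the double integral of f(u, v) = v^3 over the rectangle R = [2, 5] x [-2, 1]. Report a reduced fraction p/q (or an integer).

f(u, v) is a tensor product of a function of u and a function of v, and both factors are bounded continuous (hence Lebesgue integrable) on the rectangle, so Fubini's theorem applies:
  integral_R f d(m x m) = (integral_a1^b1 1 du) * (integral_a2^b2 v^3 dv).
Inner integral in u: integral_{2}^{5} 1 du = (5^1 - 2^1)/1
  = 3.
Inner integral in v: integral_{-2}^{1} v^3 dv = (1^4 - (-2)^4)/4
  = -15/4.
Product: (3) * (-15/4) = -45/4.

-45/4


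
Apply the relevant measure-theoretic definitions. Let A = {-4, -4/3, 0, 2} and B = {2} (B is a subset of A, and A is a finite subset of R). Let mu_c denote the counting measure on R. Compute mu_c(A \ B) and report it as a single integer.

Counting measure assigns mu_c(E) = |E| (number of elements) when E is finite. For B subset A, A \ B is the set of elements of A not in B, so |A \ B| = |A| - |B|.
|A| = 4, |B| = 1, so mu_c(A \ B) = 4 - 1 = 3.

3


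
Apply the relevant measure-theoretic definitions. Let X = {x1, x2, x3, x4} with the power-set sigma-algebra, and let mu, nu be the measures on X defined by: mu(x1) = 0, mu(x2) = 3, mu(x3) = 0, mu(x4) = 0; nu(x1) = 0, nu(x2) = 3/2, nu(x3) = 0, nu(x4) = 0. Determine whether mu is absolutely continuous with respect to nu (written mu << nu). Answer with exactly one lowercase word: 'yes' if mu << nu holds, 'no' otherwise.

mu << nu means: every nu-null measurable set is also mu-null; equivalently, for every atom x, if nu({x}) = 0 then mu({x}) = 0.
Checking each atom:
  x1: nu = 0, mu = 0 -> consistent with mu << nu.
  x2: nu = 3/2 > 0 -> no constraint.
  x3: nu = 0, mu = 0 -> consistent with mu << nu.
  x4: nu = 0, mu = 0 -> consistent with mu << nu.
No atom violates the condition. Therefore mu << nu.

yes


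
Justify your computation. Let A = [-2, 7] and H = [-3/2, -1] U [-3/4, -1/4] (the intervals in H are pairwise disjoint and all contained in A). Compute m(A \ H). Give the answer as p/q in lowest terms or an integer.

The ambient interval has length m(A) = 7 - (-2) = 9.
Since the holes are disjoint and sit inside A, by finite additivity
  m(H) = sum_i (b_i - a_i), and m(A \ H) = m(A) - m(H).
Computing the hole measures:
  m(H_1) = -1 - (-3/2) = 1/2.
  m(H_2) = -1/4 - (-3/4) = 1/2.
Summed: m(H) = 1/2 + 1/2 = 1.
So m(A \ H) = 9 - 1 = 8.

8


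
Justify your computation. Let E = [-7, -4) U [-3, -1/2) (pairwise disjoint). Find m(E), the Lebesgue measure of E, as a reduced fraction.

For pairwise disjoint intervals, m(union_i I_i) = sum_i m(I_i),
and m is invariant under swapping open/closed endpoints (single points have measure 0).
So m(E) = sum_i (b_i - a_i).
  I_1 has length -4 - (-7) = 3.
  I_2 has length -1/2 - (-3) = 5/2.
Summing:
  m(E) = 3 + 5/2 = 11/2.

11/2


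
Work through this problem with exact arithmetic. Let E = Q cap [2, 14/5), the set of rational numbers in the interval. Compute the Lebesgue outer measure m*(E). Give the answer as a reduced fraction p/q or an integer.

Q cap [2, 14/5) is countable; list its elements as q_1, q_2, ... . Fix eps > 0 and cover the k-th point by an interval of length eps * 2^(-k). The cover has total length eps * sum_{k>=1} 2^(-k) = eps, so by definition of outer measure m*(Q cap [2, 14/5)) <= eps. Since eps was arbitrary and m* >= 0, the outer measure is 0.

0


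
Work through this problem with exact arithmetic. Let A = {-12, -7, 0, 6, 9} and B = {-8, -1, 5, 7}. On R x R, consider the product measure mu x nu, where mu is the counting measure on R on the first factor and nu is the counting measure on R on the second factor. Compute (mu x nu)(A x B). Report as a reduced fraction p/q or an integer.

For a measurable rectangle A x B, the product measure satisfies
  (mu x nu)(A x B) = mu(A) * nu(B).
  mu(A) = 5.
  nu(B) = 4.
  (mu x nu)(A x B) = 5 * 4 = 20.

20


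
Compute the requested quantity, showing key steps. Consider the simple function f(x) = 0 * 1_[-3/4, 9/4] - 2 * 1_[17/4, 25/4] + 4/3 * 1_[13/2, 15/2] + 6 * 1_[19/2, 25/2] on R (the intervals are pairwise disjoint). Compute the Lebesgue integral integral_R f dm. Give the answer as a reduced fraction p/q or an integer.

For a simple function f = sum_i c_i * 1_{A_i} with disjoint A_i,
  integral f dm = sum_i c_i * m(A_i).
Lengths of the A_i:
  m(A_1) = 9/4 - (-3/4) = 3.
  m(A_2) = 25/4 - 17/4 = 2.
  m(A_3) = 15/2 - 13/2 = 1.
  m(A_4) = 25/2 - 19/2 = 3.
Contributions c_i * m(A_i):
  (0) * (3) = 0.
  (-2) * (2) = -4.
  (4/3) * (1) = 4/3.
  (6) * (3) = 18.
Total: 0 - 4 + 4/3 + 18 = 46/3.

46/3


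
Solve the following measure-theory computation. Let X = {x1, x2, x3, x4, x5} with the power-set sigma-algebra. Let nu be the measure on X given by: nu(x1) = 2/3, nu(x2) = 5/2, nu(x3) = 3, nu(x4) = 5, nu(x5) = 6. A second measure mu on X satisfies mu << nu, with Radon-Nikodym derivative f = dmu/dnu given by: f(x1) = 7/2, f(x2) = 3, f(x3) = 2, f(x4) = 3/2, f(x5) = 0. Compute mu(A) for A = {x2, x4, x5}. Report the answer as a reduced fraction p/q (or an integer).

By the defining property of the Radon-Nikodym derivative, for every measurable set A,
  mu(A) = integral_A f dnu.
Since nu is a discrete measure concentrated on the atoms of X, the integral over A reduces to the sum
  mu(A) = sum_{x in A} f(x) * nu({x}).
Computing each term:
  x2: f(x2) * nu(x2) = 3 * 5/2 = 15/2.
  x4: f(x4) * nu(x4) = 3/2 * 5 = 15/2.
  x5: f(x5) * nu(x5) = 0 * 6 = 0.
Summing: mu(A) = 15/2 + 15/2 + 0 = 15.

15


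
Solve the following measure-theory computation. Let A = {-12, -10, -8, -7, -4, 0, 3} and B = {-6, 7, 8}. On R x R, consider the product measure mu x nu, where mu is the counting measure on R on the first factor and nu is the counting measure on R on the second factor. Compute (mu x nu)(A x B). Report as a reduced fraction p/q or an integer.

For a measurable rectangle A x B, the product measure satisfies
  (mu x nu)(A x B) = mu(A) * nu(B).
  mu(A) = 7.
  nu(B) = 3.
  (mu x nu)(A x B) = 7 * 3 = 21.

21


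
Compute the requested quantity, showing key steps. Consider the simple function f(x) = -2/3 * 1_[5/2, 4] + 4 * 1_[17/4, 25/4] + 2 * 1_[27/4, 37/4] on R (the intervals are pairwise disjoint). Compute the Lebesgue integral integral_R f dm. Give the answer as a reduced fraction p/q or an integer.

For a simple function f = sum_i c_i * 1_{A_i} with disjoint A_i,
  integral f dm = sum_i c_i * m(A_i).
Lengths of the A_i:
  m(A_1) = 4 - 5/2 = 3/2.
  m(A_2) = 25/4 - 17/4 = 2.
  m(A_3) = 37/4 - 27/4 = 5/2.
Contributions c_i * m(A_i):
  (-2/3) * (3/2) = -1.
  (4) * (2) = 8.
  (2) * (5/2) = 5.
Total: -1 + 8 + 5 = 12.

12


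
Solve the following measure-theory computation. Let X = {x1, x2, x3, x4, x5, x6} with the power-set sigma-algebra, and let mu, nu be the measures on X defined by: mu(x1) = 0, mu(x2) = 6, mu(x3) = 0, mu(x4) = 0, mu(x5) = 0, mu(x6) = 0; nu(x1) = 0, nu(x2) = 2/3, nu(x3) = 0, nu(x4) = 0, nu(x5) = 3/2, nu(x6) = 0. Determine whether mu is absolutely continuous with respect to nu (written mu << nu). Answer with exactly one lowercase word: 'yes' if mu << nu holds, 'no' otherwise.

mu << nu means: every nu-null measurable set is also mu-null; equivalently, for every atom x, if nu({x}) = 0 then mu({x}) = 0.
Checking each atom:
  x1: nu = 0, mu = 0 -> consistent with mu << nu.
  x2: nu = 2/3 > 0 -> no constraint.
  x3: nu = 0, mu = 0 -> consistent with mu << nu.
  x4: nu = 0, mu = 0 -> consistent with mu << nu.
  x5: nu = 3/2 > 0 -> no constraint.
  x6: nu = 0, mu = 0 -> consistent with mu << nu.
No atom violates the condition. Therefore mu << nu.

yes


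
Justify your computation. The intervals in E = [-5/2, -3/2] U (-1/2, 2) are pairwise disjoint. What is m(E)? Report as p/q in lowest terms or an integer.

For pairwise disjoint intervals, m(union_i I_i) = sum_i m(I_i),
and m is invariant under swapping open/closed endpoints (single points have measure 0).
So m(E) = sum_i (b_i - a_i).
  I_1 has length -3/2 - (-5/2) = 1.
  I_2 has length 2 - (-1/2) = 5/2.
Summing:
  m(E) = 1 + 5/2 = 7/2.

7/2


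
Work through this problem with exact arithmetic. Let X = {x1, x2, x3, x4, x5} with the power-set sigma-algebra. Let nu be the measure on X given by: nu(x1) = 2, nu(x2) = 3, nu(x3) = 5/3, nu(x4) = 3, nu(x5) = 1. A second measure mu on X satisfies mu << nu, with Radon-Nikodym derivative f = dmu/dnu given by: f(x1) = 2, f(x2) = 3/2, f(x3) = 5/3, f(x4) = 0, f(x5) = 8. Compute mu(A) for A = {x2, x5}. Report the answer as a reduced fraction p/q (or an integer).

By the defining property of the Radon-Nikodym derivative, for every measurable set A,
  mu(A) = integral_A f dnu.
Since nu is a discrete measure concentrated on the atoms of X, the integral over A reduces to the sum
  mu(A) = sum_{x in A} f(x) * nu({x}).
Computing each term:
  x2: f(x2) * nu(x2) = 3/2 * 3 = 9/2.
  x5: f(x5) * nu(x5) = 8 * 1 = 8.
Summing: mu(A) = 9/2 + 8 = 25/2.

25/2


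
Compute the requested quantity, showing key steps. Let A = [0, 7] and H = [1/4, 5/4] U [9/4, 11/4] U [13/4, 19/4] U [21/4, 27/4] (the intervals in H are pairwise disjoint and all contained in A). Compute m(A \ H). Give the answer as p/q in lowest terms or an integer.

The ambient interval has length m(A) = 7 - 0 = 7.
Since the holes are disjoint and sit inside A, by finite additivity
  m(H) = sum_i (b_i - a_i), and m(A \ H) = m(A) - m(H).
Computing the hole measures:
  m(H_1) = 5/4 - 1/4 = 1.
  m(H_2) = 11/4 - 9/4 = 1/2.
  m(H_3) = 19/4 - 13/4 = 3/2.
  m(H_4) = 27/4 - 21/4 = 3/2.
Summed: m(H) = 1 + 1/2 + 3/2 + 3/2 = 9/2.
So m(A \ H) = 7 - 9/2 = 5/2.

5/2


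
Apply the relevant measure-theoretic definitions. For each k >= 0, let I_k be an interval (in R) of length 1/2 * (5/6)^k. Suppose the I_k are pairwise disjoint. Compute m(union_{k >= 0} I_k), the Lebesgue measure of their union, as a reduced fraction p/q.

By countable additivity of the Lebesgue measure on pairwise disjoint measurable sets,
  m(union_{k >= 0} I_k) = sum_{k >= 0} m(I_k) = sum_{k >= 0} a * r^k,
  with a = 1/2 and r = 5/6.
Since 0 < r = 5/6 < 1, the geometric series converges:
  sum_{k >= 0} a * r^k = a / (1 - r).
  = 1/2 / (1 - 5/6)
  = 1/2 / (1/6)
  = 3.

3


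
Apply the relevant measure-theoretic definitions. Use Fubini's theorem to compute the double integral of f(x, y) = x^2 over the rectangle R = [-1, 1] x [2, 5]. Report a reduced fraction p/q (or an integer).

f(x, y) is a tensor product of a function of x and a function of y, and both factors are bounded continuous (hence Lebesgue integrable) on the rectangle, so Fubini's theorem applies:
  integral_R f d(m x m) = (integral_a1^b1 x^2 dx) * (integral_a2^b2 1 dy).
Inner integral in x: integral_{-1}^{1} x^2 dx = (1^3 - (-1)^3)/3
  = 2/3.
Inner integral in y: integral_{2}^{5} 1 dy = (5^1 - 2^1)/1
  = 3.
Product: (2/3) * (3) = 2.

2


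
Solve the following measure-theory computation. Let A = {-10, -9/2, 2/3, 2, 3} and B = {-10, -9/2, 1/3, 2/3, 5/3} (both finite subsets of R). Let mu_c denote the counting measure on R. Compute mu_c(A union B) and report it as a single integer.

Counting measure on a finite set equals cardinality. By inclusion-exclusion, |A union B| = |A| + |B| - |A cap B|.
|A| = 5, |B| = 5, |A cap B| = 3.
So mu_c(A union B) = 5 + 5 - 3 = 7.

7


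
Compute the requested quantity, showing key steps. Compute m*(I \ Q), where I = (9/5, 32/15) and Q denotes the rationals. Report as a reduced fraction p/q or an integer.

The interval I = (9/5, 32/15) has m(I) = 32/15 - 9/5 = 1/3 (endpoints are measure-zero, so open/closed/half-open agree). Write I = (I cap Q) u (I \ Q). The rationals in I are countable, so m*(I cap Q) = 0 (cover each rational by intervals whose total length is arbitrarily small). By countable subadditivity m*(I) <= m*(I cap Q) + m*(I \ Q), hence m*(I \ Q) >= m(I) = 1/3. The reverse inequality m*(I \ Q) <= m*(I) = 1/3 is trivial since (I \ Q) is a subset of I. Therefore m*(I \ Q) = 1/3.

1/3
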